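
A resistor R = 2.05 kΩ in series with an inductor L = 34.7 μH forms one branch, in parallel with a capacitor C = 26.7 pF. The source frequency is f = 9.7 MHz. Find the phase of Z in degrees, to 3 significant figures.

-80.3°

ω = 2πf = 6.095e+07 rad/s
X_L = ωL = 2110 Ω
X_C = 1/(ωC) = 615 Ω
Branch 1 (R+jX_L): Z₁ = 2050 + j2110 Ω, |Z₁| = 2950 Ω
Branch 2 (−jX_C): Z₂ = −j615 Ω
Parallel: Z = Z₁Z₂/(Z₁+Z₂), |Z| = 712 Ω, ∠Z = -80.3°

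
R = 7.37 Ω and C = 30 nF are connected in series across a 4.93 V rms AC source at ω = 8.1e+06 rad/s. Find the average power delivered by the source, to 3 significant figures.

X_C = 1/(ωC) = 4.12 Ω
Z = 7.37 − j4.12 Ω
|Z| = √(7.37² + 4.12²) = 8.44 Ω
∠Z = arctan(-4.12/7.37) = -29.2°
I = V/|Z| = 584 mA
P = VI cos φ = 4.93 × 0.584 × cos(-29.2°) = 2.51 W

2.51 W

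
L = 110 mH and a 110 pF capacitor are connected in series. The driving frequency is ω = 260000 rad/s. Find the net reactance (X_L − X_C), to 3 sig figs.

X_L = ωL = 28600 Ω
X_C = 1/(ωC) = 35000 Ω
X = 28600 − 35000 = -6370 Ω

-6370 Ω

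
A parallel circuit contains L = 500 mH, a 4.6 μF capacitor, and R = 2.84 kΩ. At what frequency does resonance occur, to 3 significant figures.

105 Hz

ω₀ = 1/√(LC) = 1/√(0.5 × 4.6e-06) = 659.4 rad/s
f₀ = ω₀/(2π) = 105 Hz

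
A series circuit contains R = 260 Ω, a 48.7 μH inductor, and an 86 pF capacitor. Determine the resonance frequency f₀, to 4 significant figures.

2.459 MHz

ω₀ = 1/√(LC) = 1/√(4.87e-05 × 8.6e-11) = 1.545e+07 rad/s
f₀ = ω₀/(2π) = 2.459 MHz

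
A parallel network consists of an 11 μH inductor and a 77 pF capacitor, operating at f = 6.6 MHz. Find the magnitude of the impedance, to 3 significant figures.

ω = 2πf = 4.147e+07 rad/s
X_L = ωL = 456 Ω
X_C = 1/(ωC) = 313 Ω
Parallel: admittances add. Y = 1/(jωL) + jωC
Y = (0 + j0.00100) S
|Y| = 0.00100 S → |Z| = 1/|Y| = 999 Ω, ∠Z = −∠Y = -90.0°

999 Ω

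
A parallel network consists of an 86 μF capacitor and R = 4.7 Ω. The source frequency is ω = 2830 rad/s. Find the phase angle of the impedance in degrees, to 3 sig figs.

-48.8°

X_C = 1/(ωC) = 4.11 Ω
Parallel: admittances add. Y = 1/R + jωC
Y = (0.213 + j0.243) S
|Y| = 0.323 S → |Z| = 1/|Y| = 3.09 Ω, ∠Z = −∠Y = -48.8°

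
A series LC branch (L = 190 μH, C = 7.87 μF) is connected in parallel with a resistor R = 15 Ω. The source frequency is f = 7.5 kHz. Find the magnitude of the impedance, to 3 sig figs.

ω = 2πf = 47120 rad/s
X_L = ωL = 8.95 Ω
X_C = 1/(ωC) = 2.70 Ω
Branch 1: Z₁ = R = 15.0 Ω
Branch 2 (series LC): Z₂ = j(X_L − X_C) = j6.26 Ω
Parallel: Z = Z₁Z₂/(Z₁+Z₂), |Z| = 5.77 Ω, ∠Z = 67.4°

5.77 Ω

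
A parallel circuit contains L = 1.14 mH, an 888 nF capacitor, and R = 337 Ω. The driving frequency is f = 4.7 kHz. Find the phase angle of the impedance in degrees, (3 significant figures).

ω = 2πf = 29530 rad/s
X_L = ωL = 33.7 Ω
X_C = 1/(ωC) = 38.1 Ω
Parallel: admittances add. Y = 1/R + 1/(jωL) + jωC
Y = (0.00297 − j0.00348) S
|Y| = 0.00457 S → |Z| = 1/|Y| = 219 Ω, ∠Z = −∠Y = 49.6°

49.6°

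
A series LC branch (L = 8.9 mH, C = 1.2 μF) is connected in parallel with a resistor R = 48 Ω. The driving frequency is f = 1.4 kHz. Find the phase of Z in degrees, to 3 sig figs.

ω = 2πf = 8796 rad/s
X_L = ωL = 78.3 Ω
X_C = 1/(ωC) = 94.7 Ω
Branch 1: Z₁ = R = 48.0 Ω
Branch 2 (series LC): Z₂ = j(X_L − X_C) = −j16.4 Ω
Parallel: Z = Z₁Z₂/(Z₁+Z₂), |Z| = 15.6 Ω, ∠Z = -71.1°

-71.1°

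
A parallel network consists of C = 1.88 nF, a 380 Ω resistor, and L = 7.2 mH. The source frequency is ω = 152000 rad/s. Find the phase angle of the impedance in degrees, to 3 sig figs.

13.4°

X_L = ωL = 1090 Ω
X_C = 1/(ωC) = 3500 Ω
Parallel: admittances add. Y = 1/R + 1/(jωL) + jωC
Y = (0.00263 − j0.000628) S
|Y| = 0.00271 S → |Z| = 1/|Y| = 370 Ω, ∠Z = −∠Y = 13.4°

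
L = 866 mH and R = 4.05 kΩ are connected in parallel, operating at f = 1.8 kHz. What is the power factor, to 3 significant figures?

ω = 2πf = 11310 rad/s
X_L = ωL = 9790 Ω
Parallel: admittances add. Y = 1/R + 1/(jωL)
Y = (0.000247 − j0.000102) S
|Y| = 0.000267 S → |Z| = 1/|Y| = 3740 Ω, ∠Z = −∠Y = 22.5°
cos φ = cos(22.5°) = 0.924

0.924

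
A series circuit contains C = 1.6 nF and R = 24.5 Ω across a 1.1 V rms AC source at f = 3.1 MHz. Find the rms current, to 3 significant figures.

27.2 mA

ω = 2πf = 1.948e+07 rad/s
X_C = 1/(ωC) = 32.1 Ω
Z = 24.5 − j32.1 Ω
|Z| = √(24.5² + 32.1²) = 40.4 Ω
I = V/|Z| = 1.1/40.4 = 27.2 mA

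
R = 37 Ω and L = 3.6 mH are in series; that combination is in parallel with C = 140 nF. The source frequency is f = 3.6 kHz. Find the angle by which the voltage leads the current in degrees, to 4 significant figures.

ω = 2πf = 22620 rad/s
X_L = ωL = 81.43 Ω
X_C = 1/(ωC) = 315.8 Ω
Branch 1 (R+jX_L): Z₁ = 37.00 + j81.43 Ω, |Z₁| = 89.44 Ω
Branch 2 (−jX_C): Z₂ = −j315.8 Ω
Parallel: Z = Z₁Z₂/(Z₁+Z₂), |Z| = 119.0 Ω, ∠Z = 56.59°

56.59°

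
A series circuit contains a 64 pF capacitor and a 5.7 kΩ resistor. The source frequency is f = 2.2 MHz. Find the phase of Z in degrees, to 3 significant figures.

ω = 2πf = 1.382e+07 rad/s
X_C = 1/(ωC) = 1130 Ω
Z = 5700 − j1130 Ω
|Z| = √(5700² + 1130²) = 5810 Ω
∠Z = arctan(-1130/5700) = -11.2°

-11.2°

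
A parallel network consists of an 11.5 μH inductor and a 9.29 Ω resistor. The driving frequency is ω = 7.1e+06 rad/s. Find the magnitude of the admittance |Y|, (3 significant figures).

108 mS

X_L = ωL = 81.7 Ω
Parallel: admittances add. Y = 1/R + 1/(jωL)
Y = (0.108 − j0.0122) S
|Y| = 0.108 S → |Z| = 1/|Y| = 9.23 Ω, ∠Z = −∠Y = 6.49°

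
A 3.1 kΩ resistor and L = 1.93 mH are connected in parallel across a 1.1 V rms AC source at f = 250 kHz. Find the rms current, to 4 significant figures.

ω = 2πf = 1.571e+06 rad/s
X_L = ωL = 3032 Ω
Parallel: admittances add. Y = 1/R + 1/(jωL)
Y = (0.0003226 − j0.0003299) S
|Y| = 0.0004614 S → |Z| = 1/|Y| = 2167 Ω, ∠Z = −∠Y = 45.64°
I = V/|Z| = 1.1/2167 = 507.5 μA

507.5 μA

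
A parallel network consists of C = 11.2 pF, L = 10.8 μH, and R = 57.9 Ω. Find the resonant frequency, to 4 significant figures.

ω₀ = 1/√(LC) = 1/√(1.08e-05 × 1.12e-11) = 9.092e+07 rad/s
f₀ = ω₀/(2π) = 14.47 MHz

14.47 MHz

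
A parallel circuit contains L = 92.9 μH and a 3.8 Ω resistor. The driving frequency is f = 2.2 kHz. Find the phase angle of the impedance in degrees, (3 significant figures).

71.3°

ω = 2πf = 13820 rad/s
X_L = ωL = 1.28 Ω
Parallel: admittances add. Y = 1/R + 1/(jωL)
Y = (0.263 − j0.779) S
|Y| = 0.822 S → |Z| = 1/|Y| = 1.22 Ω, ∠Z = −∠Y = 71.3°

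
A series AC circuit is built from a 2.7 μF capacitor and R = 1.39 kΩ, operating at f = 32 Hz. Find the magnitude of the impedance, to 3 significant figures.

ω = 2πf = 201.1 rad/s
X_C = 1/(ωC) = 1840 Ω
Z = 1390 − j1840 Ω
|Z| = √(1390² + 1840²) = 2310 Ω

2310 Ω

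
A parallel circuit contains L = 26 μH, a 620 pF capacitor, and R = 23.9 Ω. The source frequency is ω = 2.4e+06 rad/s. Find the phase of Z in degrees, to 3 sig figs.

X_L = ωL = 62.4 Ω
X_C = 1/(ωC) = 672 Ω
Parallel: admittances add. Y = 1/R + 1/(jωL) + jωC
Y = (0.0418 − j0.0145) S
|Y| = 0.0443 S → |Z| = 1/|Y| = 22.6 Ω, ∠Z = −∠Y = 19.2°

19.2°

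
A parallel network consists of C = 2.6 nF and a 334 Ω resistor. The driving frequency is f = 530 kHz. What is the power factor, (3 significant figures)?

ω = 2πf = 3.33e+06 rad/s
X_C = 1/(ωC) = 115 Ω
Parallel: admittances add. Y = 1/R + jωC
Y = (0.00299 + j0.00866) S
|Y| = 0.00916 S → |Z| = 1/|Y| = 109 Ω, ∠Z = −∠Y = -70.9°
cos φ = cos(-70.9°) = 0.327

0.327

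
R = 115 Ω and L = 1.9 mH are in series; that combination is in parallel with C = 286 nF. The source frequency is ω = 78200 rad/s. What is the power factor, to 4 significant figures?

X_L = ωL = 148.6 Ω
X_C = 1/(ωC) = 44.71 Ω
Branch 1 (R+jX_L): Z₁ = 115.0 + j148.6 Ω, |Z₁| = 187.9 Ω
Branch 2 (−jX_C): Z₂ = −j44.71 Ω
Parallel: Z = Z₁Z₂/(Z₁+Z₂), |Z| = 54.21 Ω, ∠Z = -79.83°
cos φ = cos(-79.83°) = 0.1766

0.1766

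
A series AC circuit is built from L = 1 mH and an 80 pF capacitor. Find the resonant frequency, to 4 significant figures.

ω₀ = 1/√(LC) = 1/√(0.001 × 8e-11) = 3.536e+06 rad/s
f₀ = ω₀/(2π) = 562.7 kHz

562.7 kHz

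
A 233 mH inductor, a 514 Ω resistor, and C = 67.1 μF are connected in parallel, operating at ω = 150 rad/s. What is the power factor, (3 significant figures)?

0.104

X_L = ωL = 35.0 Ω
X_C = 1/(ωC) = 99.4 Ω
Parallel: admittances add. Y = 1/R + 1/(jωL) + jωC
Y = (0.00195 − j0.0185) S
|Y| = 0.0186 S → |Z| = 1/|Y| = 53.6 Ω, ∠Z = −∠Y = 84.0°
cos φ = cos(84.0°) = 0.104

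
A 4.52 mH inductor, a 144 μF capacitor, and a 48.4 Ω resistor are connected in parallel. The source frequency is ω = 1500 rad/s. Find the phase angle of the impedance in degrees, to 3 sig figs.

-73.2°

X_L = ωL = 6.78 Ω
X_C = 1/(ωC) = 4.63 Ω
Parallel: admittances add. Y = 1/R + 1/(jωL) + jωC
Y = (0.0207 + j0.0685) S
|Y| = 0.0716 S → |Z| = 1/|Y| = 14.0 Ω, ∠Z = −∠Y = -73.2°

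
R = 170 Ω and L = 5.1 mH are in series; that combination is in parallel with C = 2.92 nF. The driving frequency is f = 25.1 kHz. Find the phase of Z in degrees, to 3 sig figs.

71.0°

ω = 2πf = 157700 rad/s
X_L = ωL = 804 Ω
X_C = 1/(ωC) = 2170 Ω
Branch 1 (R+jX_L): Z₁ = 170 + j804 Ω, |Z₁| = 822 Ω
Branch 2 (−jX_C): Z₂ = −j2170 Ω
Parallel: Z = Z₁Z₂/(Z₁+Z₂), |Z| = 1300 Ω, ∠Z = 71.0°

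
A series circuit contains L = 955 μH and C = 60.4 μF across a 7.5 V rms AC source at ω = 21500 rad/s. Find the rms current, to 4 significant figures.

379.5 mA

X_L = ωL = 20.53 Ω
X_C = 1/(ωC) = 0.7701 Ω
Net reactance X = X_L − X_C = 19.76 Ω
Z = j19.76 Ω
|Z| = √(0² + 19.76²) = 19.76 Ω
I = V/|Z| = 7.5/19.76 = 379.5 mA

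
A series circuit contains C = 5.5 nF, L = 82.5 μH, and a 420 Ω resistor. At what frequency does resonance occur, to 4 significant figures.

ω₀ = 1/√(LC) = 1/√(8.25e-05 × 5.5e-09) = 1.485e+06 rad/s
f₀ = ω₀/(2π) = 236.3 kHz

236.3 kHz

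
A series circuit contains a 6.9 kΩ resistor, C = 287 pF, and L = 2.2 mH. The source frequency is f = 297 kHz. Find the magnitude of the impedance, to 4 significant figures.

ω = 2πf = 1.866e+06 rad/s
X_L = ωL = 4105 Ω
X_C = 1/(ωC) = 1867 Ω
Net reactance X = X_L − X_C = 2238 Ω
Z = 6900 + j2238 Ω
|Z| = √(6900² + 2238²) = 7254 Ω

7254 Ω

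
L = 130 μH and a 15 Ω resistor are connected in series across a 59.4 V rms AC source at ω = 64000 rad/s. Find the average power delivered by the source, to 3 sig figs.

180 W

X_L = ωL = 8.32 Ω
Z = 15.0 + j8.32 Ω
|Z| = √(15.0² + 8.32²) = 17.2 Ω
∠Z = arctan(8.32/15.0) = 29.0°
I = V/|Z| = 3.46 A
P = VI cos φ = 59.4 × 3.46 × cos(29.0°) = 180 W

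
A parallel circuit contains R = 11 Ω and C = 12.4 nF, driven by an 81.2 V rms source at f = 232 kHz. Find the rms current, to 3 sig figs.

ω = 2πf = 1.458e+06 rad/s
X_C = 1/(ωC) = 55.3 Ω
Parallel: admittances add. Y = 1/R + jωC
Y = (0.0909 + j0.0181) S
|Y| = 0.0927 S → |Z| = 1/|Y| = 10.8 Ω, ∠Z = −∠Y = -11.2°
I = V/|Z| = 81.2/10.8 = 7.53 A

7.53 A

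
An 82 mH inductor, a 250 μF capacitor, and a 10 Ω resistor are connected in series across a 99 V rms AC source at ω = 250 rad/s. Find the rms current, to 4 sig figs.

9.028 A

X_L = ωL = 20.50 Ω
X_C = 1/(ωC) = 16.00 Ω
Net reactance X = X_L − X_C = 4.500 Ω
Z = 10.00 + j4.500 Ω
|Z| = √(10.00² + 4.500²) = 10.97 Ω
I = V/|Z| = 99/10.97 = 9.028 A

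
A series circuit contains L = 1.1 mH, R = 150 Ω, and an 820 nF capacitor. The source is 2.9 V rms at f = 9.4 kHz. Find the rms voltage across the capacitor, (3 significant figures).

0.383 V

ω = 2πf = 59060 rad/s
X_L = ωL = 65.0 Ω
X_C = 1/(ωC) = 20.6 Ω
Net reactance X = X_L − X_C = 44.3 Ω
Z = 150 + j44.3 Ω
|Z| = √(150² + 44.3²) = 156 Ω
I = V/|Z| = 18.5 mA
V_C = I·|Z_C| = 0.0185 × 20.6 = 0.383 V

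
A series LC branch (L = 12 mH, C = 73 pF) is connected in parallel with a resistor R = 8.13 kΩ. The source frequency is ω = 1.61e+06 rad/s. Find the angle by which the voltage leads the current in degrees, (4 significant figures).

X_L = ωL = 19320 Ω
X_C = 1/(ωC) = 8508 Ω
Branch 1: Z₁ = R = 8130 Ω
Branch 2 (series LC): Z₂ = j(X_L − X_C) = j10810 Ω
Parallel: Z = Z₁Z₂/(Z₁+Z₂), |Z| = 6498 Ω, ∠Z = 36.94°

36.94°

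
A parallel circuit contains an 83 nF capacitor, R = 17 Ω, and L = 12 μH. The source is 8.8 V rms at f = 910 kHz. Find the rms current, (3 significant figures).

ω = 2πf = 5.718e+06 rad/s
X_L = ωL = 68.6 Ω
X_C = 1/(ωC) = 2.11 Ω
Parallel: admittances add. Y = 1/R + 1/(jωL) + jωC
Y = (0.0588 + j0.460) S
|Y| = 0.464 S → |Z| = 1/|Y| = 2.16 Ω, ∠Z = −∠Y = -82.7°
I = V/|Z| = 8.8/2.16 = 4.08 A

4.08 A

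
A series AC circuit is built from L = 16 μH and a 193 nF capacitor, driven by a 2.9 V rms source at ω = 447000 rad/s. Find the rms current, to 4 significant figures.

653.2 mA

X_L = ωL = 7.152 Ω
X_C = 1/(ωC) = 11.59 Ω
Net reactance X = X_L − X_C = -4.439 Ω
Z = − j4.439 Ω
|Z| = √(0² + 4.439²) = 4.439 Ω
I = V/|Z| = 2.9/4.439 = 653.2 mA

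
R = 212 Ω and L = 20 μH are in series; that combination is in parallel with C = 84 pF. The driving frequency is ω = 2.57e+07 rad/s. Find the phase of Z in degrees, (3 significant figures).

X_L = ωL = 514 Ω
X_C = 1/(ωC) = 463 Ω
Branch 1 (R+jX_L): Z₁ = 212 + j514 Ω, |Z₁| = 556 Ω
Branch 2 (−jX_C): Z₂ = −j463 Ω
Parallel: Z = Z₁Z₂/(Z₁+Z₂), |Z| = 1180 Ω, ∠Z = -35.9°

-35.9°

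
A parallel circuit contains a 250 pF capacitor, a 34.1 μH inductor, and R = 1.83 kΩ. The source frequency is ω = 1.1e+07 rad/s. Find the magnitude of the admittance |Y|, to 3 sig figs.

553 μS

X_L = ωL = 375 Ω
X_C = 1/(ωC) = 364 Ω
Parallel: admittances add. Y = 1/R + 1/(jωL) + jωC
Y = (0.000546 + j8.4e-05) S
|Y| = 0.000553 S → |Z| = 1/|Y| = 1810 Ω, ∠Z = −∠Y = -8.74°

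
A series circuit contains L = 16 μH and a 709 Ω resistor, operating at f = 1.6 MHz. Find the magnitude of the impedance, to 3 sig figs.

727 Ω

ω = 2πf = 1.005e+07 rad/s
X_L = ωL = 161 Ω
Z = 709 + j161 Ω
|Z| = √(709² + 161²) = 727 Ω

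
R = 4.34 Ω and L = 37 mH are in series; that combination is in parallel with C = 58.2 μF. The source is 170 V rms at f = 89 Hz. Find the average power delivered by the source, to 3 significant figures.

281 W

ω = 2πf = 559.2 rad/s
X_L = ωL = 20.7 Ω
X_C = 1/(ωC) = 30.7 Ω
Branch 1 (R+jX_L): Z₁ = 4.34 + j20.7 Ω, |Z₁| = 21.1 Ω
Branch 2 (−jX_C): Z₂ = −j30.7 Ω
Parallel: Z = Z₁Z₂/(Z₁+Z₂), |Z| = 59.4 Ω, ∠Z = 54.8°
I = V/|Z| = 2.86 A
P = VI cos φ = 170 × 2.86 × cos(54.8°) = 281 W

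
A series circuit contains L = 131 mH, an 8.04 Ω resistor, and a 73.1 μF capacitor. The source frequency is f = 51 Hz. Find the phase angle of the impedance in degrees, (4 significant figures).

-5.065°

ω = 2πf = 320.4 rad/s
X_L = ωL = 41.98 Ω
X_C = 1/(ωC) = 42.69 Ω
Net reactance X = X_L − X_C = -0.7127 Ω
Z = 8.040 − j0.7127 Ω
|Z| = √(8.040² + 0.7127²) = 8.072 Ω
∠Z = arctan(-0.7127/8.040) = -5.065°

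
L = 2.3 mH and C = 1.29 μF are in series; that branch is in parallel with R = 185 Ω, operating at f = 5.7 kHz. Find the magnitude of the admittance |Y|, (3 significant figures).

ω = 2πf = 35810 rad/s
X_L = ωL = 82.4 Ω
X_C = 1/(ωC) = 21.6 Ω
Branch 1: Z₁ = R = 185 Ω
Branch 2 (series LC): Z₂ = j(X_L − X_C) = j60.7 Ω
Parallel: Z = Z₁Z₂/(Z₁+Z₂), |Z| = 57.7 Ω, ∠Z = 71.8°
|Y| = 1/|Z| = 17.3 mS

17.3 mS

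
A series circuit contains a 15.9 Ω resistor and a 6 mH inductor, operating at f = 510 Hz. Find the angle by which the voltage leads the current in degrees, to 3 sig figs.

50.4°

ω = 2πf = 3204 rad/s
X_L = ωL = 19.2 Ω
Z = 15.9 + j19.2 Ω
|Z| = √(15.9² + 19.2²) = 24.9 Ω
∠Z = arctan(19.2/15.9) = 50.4°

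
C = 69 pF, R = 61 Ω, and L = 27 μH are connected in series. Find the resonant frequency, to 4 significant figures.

ω₀ = 1/√(LC) = 1/√(2.7e-05 × 6.9e-11) = 2.317e+07 rad/s
f₀ = ω₀/(2π) = 3.687 MHz

3.687 MHz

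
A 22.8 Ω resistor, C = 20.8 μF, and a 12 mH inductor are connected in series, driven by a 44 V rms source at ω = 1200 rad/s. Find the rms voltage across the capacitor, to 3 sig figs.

51.4 V

X_L = ωL = 14.4 Ω
X_C = 1/(ωC) = 40.1 Ω
Net reactance X = X_L − X_C = -25.7 Ω
Z = 22.8 − j25.7 Ω
|Z| = √(22.8² + 25.7²) = 34.3 Ω
I = V/|Z| = 1.28 A
V_C = I·|Z_C| = 1.28 × 40.1 = 51.4 V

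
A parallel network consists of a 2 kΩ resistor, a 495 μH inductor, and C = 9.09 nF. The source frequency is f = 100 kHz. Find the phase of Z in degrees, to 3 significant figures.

ω = 2πf = 628300 rad/s
X_L = ωL = 311 Ω
X_C = 1/(ωC) = 175 Ω
Parallel: admittances add. Y = 1/R + 1/(jωL) + jωC
Y = (0.000500 + j0.00250) S
|Y| = 0.00255 S → |Z| = 1/|Y| = 393 Ω, ∠Z = −∠Y = -78.7°

-78.7°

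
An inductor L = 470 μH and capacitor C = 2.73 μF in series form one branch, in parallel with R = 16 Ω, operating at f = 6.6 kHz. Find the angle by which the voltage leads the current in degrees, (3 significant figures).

56.3°

ω = 2πf = 41470 rad/s
X_L = ωL = 19.5 Ω
X_C = 1/(ωC) = 8.83 Ω
Branch 1: Z₁ = R = 16.0 Ω
Branch 2 (series LC): Z₂ = j(X_L − X_C) = j10.7 Ω
Parallel: Z = Z₁Z₂/(Z₁+Z₂), |Z| = 8.87 Ω, ∠Z = 56.3°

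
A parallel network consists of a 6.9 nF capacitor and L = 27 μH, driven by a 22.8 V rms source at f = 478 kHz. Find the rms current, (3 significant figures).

191 mA

ω = 2πf = 3.003e+06 rad/s
X_L = ωL = 81.1 Ω
X_C = 1/(ωC) = 48.3 Ω
Parallel: admittances add. Y = 1/(jωL) + jωC
Y = (0 + j0.00839) S
|Y| = 0.00839 S → |Z| = 1/|Y| = 119 Ω, ∠Z = −∠Y = -90.0°
I = V/|Z| = 22.8/119 = 191 mA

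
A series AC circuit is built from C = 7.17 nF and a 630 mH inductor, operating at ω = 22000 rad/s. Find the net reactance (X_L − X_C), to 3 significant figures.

7520 Ω

X_L = ωL = 13900 Ω
X_C = 1/(ωC) = 6340 Ω
X = 13900 − 6340 = 7520 Ω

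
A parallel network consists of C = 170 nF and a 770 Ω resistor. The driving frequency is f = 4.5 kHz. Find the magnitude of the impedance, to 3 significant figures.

201 Ω

ω = 2πf = 28270 rad/s
X_C = 1/(ωC) = 208 Ω
Parallel: admittances add. Y = 1/R + jωC
Y = (0.00130 + j0.00481) S
|Y| = 0.00498 S → |Z| = 1/|Y| = 201 Ω, ∠Z = −∠Y = -74.9°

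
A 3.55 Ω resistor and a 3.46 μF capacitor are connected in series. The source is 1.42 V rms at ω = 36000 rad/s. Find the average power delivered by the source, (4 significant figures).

X_C = 1/(ωC) = 8.028 Ω
Z = 3.550 − j8.028 Ω
|Z| = √(3.550² + 8.028²) = 8.778 Ω
∠Z = arctan(-8.028/3.550) = -66.15°
I = V/|Z| = 161.8 mA
P = VI cos φ = 1.42 × 0.1618 × cos(-66.15°) = 92.90 mW

92.90 mW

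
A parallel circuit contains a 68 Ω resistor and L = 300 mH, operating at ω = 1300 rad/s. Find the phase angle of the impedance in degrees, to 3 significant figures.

X_L = ωL = 390 Ω
Parallel: admittances add. Y = 1/R + 1/(jωL)
Y = (0.0147 − j0.00256) S
|Y| = 0.0149 S → |Z| = 1/|Y| = 67.0 Ω, ∠Z = −∠Y = 9.89°

9.89°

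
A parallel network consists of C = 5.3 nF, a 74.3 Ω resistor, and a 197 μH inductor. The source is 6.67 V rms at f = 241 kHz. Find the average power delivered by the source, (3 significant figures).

ω = 2πf = 1.514e+06 rad/s
X_L = ωL = 298 Ω
X_C = 1/(ωC) = 125 Ω
Parallel: admittances add. Y = 1/R + 1/(jωL) + jωC
Y = (0.0135 + j0.00467) S
|Y| = 0.0142 S → |Z| = 1/|Y| = 70.2 Ω, ∠Z = −∠Y = -19.1°
I = V/|Z| = 95.0 mA
P = VI cos φ = 6.67 × 0.0950 × cos(-19.1°) = 599 mW

599 mW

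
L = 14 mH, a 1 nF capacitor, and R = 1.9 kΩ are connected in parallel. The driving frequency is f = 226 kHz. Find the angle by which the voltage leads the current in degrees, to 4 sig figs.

-68.98°

ω = 2πf = 1.42e+06 rad/s
X_L = ωL = 19880 Ω
X_C = 1/(ωC) = 704.2 Ω
Parallel: admittances add. Y = 1/R + 1/(jωL) + jωC
Y = (0.0005263 + j0.001370) S
|Y| = 0.001467 S → |Z| = 1/|Y| = 681.5 Ω, ∠Z = −∠Y = -68.98°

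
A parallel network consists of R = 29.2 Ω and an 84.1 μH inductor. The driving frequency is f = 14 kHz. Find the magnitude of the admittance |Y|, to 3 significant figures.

ω = 2πf = 87960 rad/s
X_L = ωL = 7.40 Ω
Parallel: admittances add. Y = 1/R + 1/(jωL)
Y = (0.0342 − j0.135) S
|Y| = 0.139 S → |Z| = 1/|Y| = 7.17 Ω, ∠Z = −∠Y = 75.8°

139 mS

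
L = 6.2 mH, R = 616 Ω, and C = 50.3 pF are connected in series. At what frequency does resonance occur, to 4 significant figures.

ω₀ = 1/√(LC) = 1/√(0.0062 × 5.03e-11) = 1.791e+06 rad/s
f₀ = ω₀/(2π) = 285.0 kHz

285.0 kHz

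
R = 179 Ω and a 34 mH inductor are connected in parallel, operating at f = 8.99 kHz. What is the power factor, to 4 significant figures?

ω = 2πf = 56490 rad/s
X_L = ωL = 1921 Ω
Parallel: admittances add. Y = 1/R + 1/(jωL)
Y = (0.005587 − j0.0005207) S
|Y| = 0.005611 S → |Z| = 1/|Y| = 178.2 Ω, ∠Z = −∠Y = 5.325°
cos φ = cos(5.325°) = 0.9957

0.9957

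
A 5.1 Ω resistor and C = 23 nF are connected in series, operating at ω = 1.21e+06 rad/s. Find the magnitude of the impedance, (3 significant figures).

X_C = 1/(ωC) = 35.9 Ω
Z = 5.10 − j35.9 Ω
|Z| = √(5.10² + 35.9²) = 36.3 Ω

36.3 Ω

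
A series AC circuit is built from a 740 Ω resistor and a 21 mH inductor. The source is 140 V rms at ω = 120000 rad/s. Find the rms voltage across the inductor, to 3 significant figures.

134 V

X_L = ωL = 2520 Ω
Z = 740 + j2520 Ω
|Z| = √(740² + 2520²) = 2630 Ω
I = V/|Z| = 53.3 mA
V_L = I·|Z_L| = 0.0533 × 2520 = 134 V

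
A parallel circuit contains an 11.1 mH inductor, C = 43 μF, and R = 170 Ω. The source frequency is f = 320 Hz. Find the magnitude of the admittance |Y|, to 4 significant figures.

42.06 mS

ω = 2πf = 2011 rad/s
X_L = ωL = 22.32 Ω
X_C = 1/(ωC) = 11.57 Ω
Parallel: admittances add. Y = 1/R + 1/(jωL) + jωC
Y = (0.005882 + j0.04165) S
|Y| = 0.04206 S → |Z| = 1/|Y| = 23.77 Ω, ∠Z = −∠Y = -81.96°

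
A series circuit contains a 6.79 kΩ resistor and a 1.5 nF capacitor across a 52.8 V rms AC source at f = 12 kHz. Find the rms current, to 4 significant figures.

4.736 mA

ω = 2πf = 75400 rad/s
X_C = 1/(ωC) = 8842 Ω
Z = 6790 − j8842 Ω
|Z| = √(6790² + 8842²) = 11150 Ω
I = V/|Z| = 52.8/11150 = 4.736 mA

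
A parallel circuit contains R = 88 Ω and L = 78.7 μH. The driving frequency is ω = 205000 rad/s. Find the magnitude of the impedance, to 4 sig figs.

15.87 Ω

X_L = ωL = 16.13 Ω
Parallel: admittances add. Y = 1/R + 1/(jωL)
Y = (0.01136 − j0.06198) S
|Y| = 0.06302 S → |Z| = 1/|Y| = 15.87 Ω, ∠Z = −∠Y = 79.61°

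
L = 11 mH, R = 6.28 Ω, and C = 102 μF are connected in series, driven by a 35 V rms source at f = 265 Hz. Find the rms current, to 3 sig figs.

2.51 A

ω = 2πf = 1665 rad/s
X_L = ωL = 18.3 Ω
X_C = 1/(ωC) = 5.89 Ω
Net reactance X = X_L − X_C = 12.4 Ω
Z = 6.28 + j12.4 Ω
|Z| = √(6.28² + 12.4²) = 13.9 Ω
I = V/|Z| = 35/13.9 = 2.51 A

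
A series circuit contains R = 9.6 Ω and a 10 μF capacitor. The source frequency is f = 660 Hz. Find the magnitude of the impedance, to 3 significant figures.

26.0 Ω

ω = 2πf = 4147 rad/s
X_C = 1/(ωC) = 24.1 Ω
Z = 9.60 − j24.1 Ω
|Z| = √(9.60² + 24.1²) = 26.0 Ω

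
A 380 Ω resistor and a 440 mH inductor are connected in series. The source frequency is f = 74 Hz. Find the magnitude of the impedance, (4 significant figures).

ω = 2πf = 465.0 rad/s
X_L = ωL = 204.6 Ω
Z = 380.0 + j204.6 Ω
|Z| = √(380.0² + 204.6²) = 431.6 Ω

431.6 Ω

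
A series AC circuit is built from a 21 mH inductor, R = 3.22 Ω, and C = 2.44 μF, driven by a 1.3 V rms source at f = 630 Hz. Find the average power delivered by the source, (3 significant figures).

12.7 mW

ω = 2πf = 3958 rad/s
X_L = ωL = 83.1 Ω
X_C = 1/(ωC) = 104 Ω
Net reactance X = X_L − X_C = -20.4 Ω
Z = 3.22 − j20.4 Ω
|Z| = √(3.22² + 20.4²) = 20.7 Ω
∠Z = arctan(-20.4/3.22) = -81.0°
I = V/|Z| = 62.9 mA
P = VI cos φ = 1.3 × 0.0629 × cos(-81.0°) = 12.7 mW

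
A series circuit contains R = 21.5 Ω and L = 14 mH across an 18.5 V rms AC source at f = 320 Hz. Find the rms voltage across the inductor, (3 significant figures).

ω = 2πf = 2011 rad/s
X_L = ωL = 28.1 Ω
Z = 21.5 + j28.1 Ω
|Z| = √(21.5² + 28.1²) = 35.4 Ω
I = V/|Z| = 522 mA
V_L = I·|Z_L| = 0.522 × 28.1 = 14.7 V

14.7 V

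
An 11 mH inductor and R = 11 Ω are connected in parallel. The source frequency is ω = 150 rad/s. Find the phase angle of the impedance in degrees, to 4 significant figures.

X_L = ωL = 1.650 Ω
Parallel: admittances add. Y = 1/R + 1/(jωL)
Y = (0.09091 − j0.6061) S
|Y| = 0.6128 S → |Z| = 1/|Y| = 1.632 Ω, ∠Z = −∠Y = 81.47°

81.47°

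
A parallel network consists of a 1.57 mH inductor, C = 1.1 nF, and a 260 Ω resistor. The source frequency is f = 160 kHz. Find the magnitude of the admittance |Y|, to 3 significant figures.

ω = 2πf = 1.005e+06 rad/s
X_L = ωL = 1580 Ω
X_C = 1/(ωC) = 904 Ω
Parallel: admittances add. Y = 1/R + 1/(jωL) + jωC
Y = (0.00385 + j0.000472) S
|Y| = 0.00388 S → |Z| = 1/|Y| = 258 Ω, ∠Z = −∠Y = -7.00°

3.88 mS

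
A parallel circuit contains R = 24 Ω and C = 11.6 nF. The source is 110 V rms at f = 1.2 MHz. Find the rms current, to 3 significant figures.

10.7 A

ω = 2πf = 7.54e+06 rad/s
X_C = 1/(ωC) = 11.4 Ω
Parallel: admittances add. Y = 1/R + jωC
Y = (0.0417 + j0.0875) S
|Y| = 0.0969 S → |Z| = 1/|Y| = 10.3 Ω, ∠Z = −∠Y = -64.5°
I = V/|Z| = 110/10.3 = 10.7 A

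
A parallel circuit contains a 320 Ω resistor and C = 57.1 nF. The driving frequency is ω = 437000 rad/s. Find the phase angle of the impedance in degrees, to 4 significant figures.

-82.86°

X_C = 1/(ωC) = 40.08 Ω
Parallel: admittances add. Y = 1/R + jωC
Y = (0.003125 + j0.02495) S
|Y| = 0.02515 S → |Z| = 1/|Y| = 39.77 Ω, ∠Z = −∠Y = -82.86°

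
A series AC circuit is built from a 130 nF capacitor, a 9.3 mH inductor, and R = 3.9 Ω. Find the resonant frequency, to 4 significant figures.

4.577 kHz

ω₀ = 1/√(LC) = 1/√(0.0093 × 1.3e-07) = 28760 rad/s
f₀ = ω₀/(2π) = 4.577 kHz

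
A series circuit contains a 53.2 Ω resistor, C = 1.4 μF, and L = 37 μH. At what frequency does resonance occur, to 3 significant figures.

22.1 kHz

ω₀ = 1/√(LC) = 1/√(3.7e-05 × 1.4e-06) = 138900 rad/s
f₀ = ω₀/(2π) = 22.1 kHz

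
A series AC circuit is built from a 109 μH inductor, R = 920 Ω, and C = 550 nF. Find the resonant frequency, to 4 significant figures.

20.56 kHz

ω₀ = 1/√(LC) = 1/√(0.000109 × 5.5e-07) = 129200 rad/s
f₀ = ω₀/(2π) = 20.56 kHz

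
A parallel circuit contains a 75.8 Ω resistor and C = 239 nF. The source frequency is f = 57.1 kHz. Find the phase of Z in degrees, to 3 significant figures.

-81.3°

ω = 2πf = 358800 rad/s
X_C = 1/(ωC) = 11.7 Ω
Parallel: admittances add. Y = 1/R + jωC
Y = (0.0132 + j0.0857) S
|Y| = 0.0868 S → |Z| = 1/|Y| = 11.5 Ω, ∠Z = −∠Y = -81.3°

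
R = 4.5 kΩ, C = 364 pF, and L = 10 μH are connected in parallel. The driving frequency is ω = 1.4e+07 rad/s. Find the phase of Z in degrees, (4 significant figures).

83.80°

X_L = ωL = 140.0 Ω
X_C = 1/(ωC) = 196.2 Ω
Parallel: admittances add. Y = 1/R + 1/(jωL) + jωC
Y = (0.0002222 − j0.002047) S
|Y| = 0.002059 S → |Z| = 1/|Y| = 485.7 Ω, ∠Z = −∠Y = 83.80°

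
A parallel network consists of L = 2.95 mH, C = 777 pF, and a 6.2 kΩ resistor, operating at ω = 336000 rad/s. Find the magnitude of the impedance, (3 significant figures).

X_L = ωL = 991 Ω
X_C = 1/(ωC) = 3830 Ω
Parallel: admittances add. Y = 1/R + 1/(jωL) + jωC
Y = (0.000161 − j0.000748) S
|Y| = 0.000765 S → |Z| = 1/|Y| = 1310 Ω, ∠Z = −∠Y = 77.8°

1310 Ω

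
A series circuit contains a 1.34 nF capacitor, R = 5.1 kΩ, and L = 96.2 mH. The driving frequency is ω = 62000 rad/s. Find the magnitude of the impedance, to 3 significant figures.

X_L = ωL = 5960 Ω
X_C = 1/(ωC) = 12000 Ω
Net reactance X = X_L − X_C = -6070 Ω
Z = 5100 − j6070 Ω
|Z| = √(5100² + 6070²) = 7930 Ω

7930 Ω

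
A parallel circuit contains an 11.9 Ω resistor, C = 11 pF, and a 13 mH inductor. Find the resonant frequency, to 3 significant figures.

421 kHz

ω₀ = 1/√(LC) = 1/√(0.013 × 1.1e-11) = 2.644e+06 rad/s
f₀ = ω₀/(2π) = 421 kHz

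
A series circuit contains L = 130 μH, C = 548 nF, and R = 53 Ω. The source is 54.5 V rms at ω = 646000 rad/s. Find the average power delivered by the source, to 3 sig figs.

16.8 W

X_L = ωL = 84.0 Ω
X_C = 1/(ωC) = 2.82 Ω
Net reactance X = X_L − X_C = 81.2 Ω
Z = 53.0 + j81.2 Ω
|Z| = √(53.0² + 81.2²) = 96.9 Ω
∠Z = arctan(81.2/53.0) = 56.9°
I = V/|Z| = 562 mA
P = VI cos φ = 54.5 × 0.562 × cos(56.9°) = 16.8 W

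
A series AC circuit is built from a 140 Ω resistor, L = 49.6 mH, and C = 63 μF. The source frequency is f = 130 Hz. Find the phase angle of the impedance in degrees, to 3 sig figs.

8.56°

ω = 2πf = 816.8 rad/s
X_L = ωL = 40.5 Ω
X_C = 1/(ωC) = 19.4 Ω
Net reactance X = X_L − X_C = 21.1 Ω
Z = 140 + j21.1 Ω
|Z| = √(140² + 21.1²) = 142 Ω
∠Z = arctan(21.1/140) = 8.56°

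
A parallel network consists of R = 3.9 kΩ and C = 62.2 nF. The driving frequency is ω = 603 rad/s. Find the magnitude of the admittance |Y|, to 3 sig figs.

X_C = 1/(ωC) = 26700 Ω
Parallel: admittances add. Y = 1/R + jωC
Y = (0.000256 + j3.75e-05) S
|Y| = 0.000259 S → |Z| = 1/|Y| = 3860 Ω, ∠Z = −∠Y = -8.32°

259 μS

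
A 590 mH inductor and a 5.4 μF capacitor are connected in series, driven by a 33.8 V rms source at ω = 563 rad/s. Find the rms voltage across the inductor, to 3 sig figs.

X_L = ωL = 332 Ω
X_C = 1/(ωC) = 329 Ω
Net reactance X = X_L − X_C = 3.24 Ω
Z = j3.24 Ω
|Z| = √(0² + 3.24²) = 3.24 Ω
I = V/|Z| = 10.4 A
V_L = I·|Z_L| = 10.4 × 332 = 3460 V

3460 V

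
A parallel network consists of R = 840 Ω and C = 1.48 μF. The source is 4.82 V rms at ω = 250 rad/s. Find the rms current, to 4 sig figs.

X_C = 1/(ωC) = 2703 Ω
Parallel: admittances add. Y = 1/R + jωC
Y = (0.001190 + j0.0003700) S
|Y| = 0.001247 S → |Z| = 1/|Y| = 802.2 Ω, ∠Z = −∠Y = -17.27°
I = V/|Z| = 4.82/802.2 = 6.009 mA

6.009 mA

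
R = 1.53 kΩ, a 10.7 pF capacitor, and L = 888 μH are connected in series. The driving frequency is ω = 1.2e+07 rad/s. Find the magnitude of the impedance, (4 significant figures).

X_L = ωL = 10660 Ω
X_C = 1/(ωC) = 7788 Ω
Net reactance X = X_L − X_C = 2868 Ω
Z = 1530 + j2868 Ω
|Z| = √(1530² + 2868²) = 3250 Ω

3250 Ω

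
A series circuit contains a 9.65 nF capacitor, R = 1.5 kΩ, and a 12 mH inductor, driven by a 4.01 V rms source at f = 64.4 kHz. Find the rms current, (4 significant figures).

828.9 μA

ω = 2πf = 404600 rad/s
X_L = ωL = 4856 Ω
X_C = 1/(ωC) = 256.1 Ω
Net reactance X = X_L − X_C = 4600 Ω
Z = 1500 + j4600 Ω
|Z| = √(1500² + 4600²) = 4838 Ω
I = V/|Z| = 4.01/4838 = 828.9 μA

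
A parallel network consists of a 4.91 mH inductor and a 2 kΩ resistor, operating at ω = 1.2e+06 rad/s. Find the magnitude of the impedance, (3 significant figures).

X_L = ωL = 5890 Ω
Parallel: admittances add. Y = 1/R + 1/(jωL)
Y = (0.000500 − j0.000170) S
|Y| = 0.000528 S → |Z| = 1/|Y| = 1890 Ω, ∠Z = −∠Y = 18.7°

1890 Ω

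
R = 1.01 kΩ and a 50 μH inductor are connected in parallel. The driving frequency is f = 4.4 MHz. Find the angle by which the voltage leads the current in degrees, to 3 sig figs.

36.2°

ω = 2πf = 2.765e+07 rad/s
X_L = ωL = 1380 Ω
Parallel: admittances add. Y = 1/R + 1/(jωL)
Y = (0.000990 − j0.000723) S
|Y| = 0.00123 S → |Z| = 1/|Y| = 816 Ω, ∠Z = −∠Y = 36.2°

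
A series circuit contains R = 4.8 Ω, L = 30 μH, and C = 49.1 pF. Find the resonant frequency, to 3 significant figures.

ω₀ = 1/√(LC) = 1/√(3e-05 × 4.91e-11) = 2.606e+07 rad/s
f₀ = ω₀/(2π) = 4.15 MHz

4.15 MHz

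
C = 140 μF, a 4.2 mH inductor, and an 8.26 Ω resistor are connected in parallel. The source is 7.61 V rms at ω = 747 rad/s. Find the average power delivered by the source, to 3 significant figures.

X_L = ωL = 3.14 Ω
X_C = 1/(ωC) = 9.56 Ω
Parallel: admittances add. Y = 1/R + 1/(jωL) + jωC
Y = (0.121 − j0.214) S
|Y| = 0.246 S → |Z| = 1/|Y| = 4.06 Ω, ∠Z = −∠Y = 60.5°
I = V/|Z| = 1.87 A
P = VI cos φ = 7.61 × 1.87 × cos(60.5°) = 7.01 W

7.01 W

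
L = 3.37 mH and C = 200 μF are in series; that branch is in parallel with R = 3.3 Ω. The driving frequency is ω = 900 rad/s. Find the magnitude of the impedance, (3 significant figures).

X_L = ωL = 3.03 Ω
X_C = 1/(ωC) = 5.56 Ω
Branch 1: Z₁ = R = 3.30 Ω
Branch 2 (series LC): Z₂ = j(X_L − X_C) = −j2.52 Ω
Parallel: Z = Z₁Z₂/(Z₁+Z₂), |Z| = 2.00 Ω, ∠Z = -52.6°

2.00 Ω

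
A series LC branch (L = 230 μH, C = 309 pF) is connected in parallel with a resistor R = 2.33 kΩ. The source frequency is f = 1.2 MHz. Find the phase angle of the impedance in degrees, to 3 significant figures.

60.7°

ω = 2πf = 7.54e+06 rad/s
X_L = ωL = 1730 Ω
X_C = 1/(ωC) = 429 Ω
Branch 1: Z₁ = R = 2330 Ω
Branch 2 (series LC): Z₂ = j(X_L − X_C) = j1300 Ω
Parallel: Z = Z₁Z₂/(Z₁+Z₂), |Z| = 1140 Ω, ∠Z = 60.7°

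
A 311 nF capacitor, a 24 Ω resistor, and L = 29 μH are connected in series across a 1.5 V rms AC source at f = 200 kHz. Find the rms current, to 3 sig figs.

36.1 mA

ω = 2πf = 1.257e+06 rad/s
X_L = ωL = 36.4 Ω
X_C = 1/(ωC) = 2.56 Ω
Net reactance X = X_L − X_C = 33.9 Ω
Z = 24.0 + j33.9 Ω
|Z| = √(24.0² + 33.9²) = 41.5 Ω
I = V/|Z| = 1.5/41.5 = 36.1 mA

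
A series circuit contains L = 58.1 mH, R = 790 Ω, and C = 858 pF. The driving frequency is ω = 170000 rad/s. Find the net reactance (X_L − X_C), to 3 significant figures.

X_L = ωL = 9880 Ω
X_C = 1/(ωC) = 6860 Ω
X = 9880 − 6860 = 3020 Ω

3020 Ω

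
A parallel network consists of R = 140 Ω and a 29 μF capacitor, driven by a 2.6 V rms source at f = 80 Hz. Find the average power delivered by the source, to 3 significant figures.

48.3 mW

ω = 2πf = 502.7 rad/s
X_C = 1/(ωC) = 68.6 Ω
Parallel: admittances add. Y = 1/R + jωC
Y = (0.00714 + j0.0146) S
|Y| = 0.0162 S → |Z| = 1/|Y| = 61.6 Ω, ∠Z = −∠Y = -63.9°
I = V/|Z| = 42.2 mA
P = VI cos φ = 2.6 × 0.0422 × cos(-63.9°) = 48.3 mW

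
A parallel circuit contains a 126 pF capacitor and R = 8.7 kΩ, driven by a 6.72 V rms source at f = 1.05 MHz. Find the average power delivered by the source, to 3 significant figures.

5.19 mW

ω = 2πf = 6.597e+06 rad/s
X_C = 1/(ωC) = 1200 Ω
Parallel: admittances add. Y = 1/R + jωC
Y = (0.000115 + j0.000831) S
|Y| = 0.000839 S → |Z| = 1/|Y| = 1190 Ω, ∠Z = −∠Y = -82.1°
I = V/|Z| = 5.64 mA
P = VI cos φ = 6.72 × 0.00564 × cos(-82.1°) = 5.19 mW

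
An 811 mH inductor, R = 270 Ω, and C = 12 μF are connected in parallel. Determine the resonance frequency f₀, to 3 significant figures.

ω₀ = 1/√(LC) = 1/√(0.811 × 1.2e-05) = 320.6 rad/s
f₀ = ω₀/(2π) = 51.0 Hz

51.0 Hz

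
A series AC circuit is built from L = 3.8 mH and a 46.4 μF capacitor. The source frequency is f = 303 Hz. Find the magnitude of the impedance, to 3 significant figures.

4.09 Ω

ω = 2πf = 1904 rad/s
X_L = ωL = 7.23 Ω
X_C = 1/(ωC) = 11.3 Ω
Net reactance X = X_L − X_C = -4.09 Ω
Z = − j4.09 Ω
|Z| = √(0² + 4.09²) = 4.09 Ω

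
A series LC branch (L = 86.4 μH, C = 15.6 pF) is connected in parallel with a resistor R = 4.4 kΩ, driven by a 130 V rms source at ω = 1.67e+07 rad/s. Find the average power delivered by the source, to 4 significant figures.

X_L = ωL = 1443 Ω
X_C = 1/(ωC) = 3838 Ω
Branch 1: Z₁ = R = 4400 Ω
Branch 2 (series LC): Z₂ = j(X_L − X_C) = −j2396 Ω
Parallel: Z = Z₁Z₂/(Z₁+Z₂), |Z| = 2104 Ω, ∠Z = -61.43°
I = V/|Z| = 61.79 mA
P = VI cos φ = 130 × 0.06179 × cos(-61.43°) = 3.841 W

3.841 W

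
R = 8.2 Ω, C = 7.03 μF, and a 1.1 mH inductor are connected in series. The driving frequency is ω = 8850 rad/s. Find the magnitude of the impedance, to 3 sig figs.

10.4 Ω

X_L = ωL = 9.74 Ω
X_C = 1/(ωC) = 16.1 Ω
Net reactance X = X_L − X_C = -6.34 Ω
Z = 8.20 − j6.34 Ω
|Z| = √(8.20² + 6.34²) = 10.4 Ω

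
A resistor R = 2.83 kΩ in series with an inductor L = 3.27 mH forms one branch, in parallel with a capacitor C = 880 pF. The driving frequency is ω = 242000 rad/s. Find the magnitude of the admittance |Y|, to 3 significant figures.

349 μS

X_L = ωL = 791 Ω
X_C = 1/(ωC) = 4700 Ω
Branch 1 (R+jX_L): Z₁ = 2830 + j791 Ω, |Z₁| = 2940 Ω
Branch 2 (−jX_C): Z₂ = −j4700 Ω
Parallel: Z = Z₁Z₂/(Z₁+Z₂), |Z| = 2860 Ω, ∠Z = -20.3°
|Y| = 1/|Z| = 349 μS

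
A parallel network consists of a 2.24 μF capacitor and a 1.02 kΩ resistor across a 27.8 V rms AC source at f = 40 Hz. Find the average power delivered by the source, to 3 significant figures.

ω = 2πf = 251.3 rad/s
X_C = 1/(ωC) = 1780 Ω
Parallel: admittances add. Y = 1/R + jωC
Y = (0.000980 + j0.000563) S
|Y| = 0.00113 S → |Z| = 1/|Y| = 885 Ω, ∠Z = −∠Y = -29.9°
I = V/|Z| = 31.4 mA
P = VI cos φ = 27.8 × 0.0314 × cos(-29.9°) = 758 mW

758 mW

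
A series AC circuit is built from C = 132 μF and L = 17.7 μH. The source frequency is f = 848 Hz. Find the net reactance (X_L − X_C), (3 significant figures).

ω = 2πf = 5328 rad/s
X_L = ωL = 0.0943 Ω
X_C = 1/(ωC) = 1.42 Ω
X = 0.0943 − 1.42 = -1.33 Ω

-1.33 Ω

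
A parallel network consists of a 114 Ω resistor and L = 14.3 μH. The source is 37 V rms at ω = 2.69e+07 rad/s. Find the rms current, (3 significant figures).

X_L = ωL = 385 Ω
Parallel: admittances add. Y = 1/R + 1/(jωL)
Y = (0.00877 − j0.00260) S
|Y| = 0.00915 S → |Z| = 1/|Y| = 109 Ω, ∠Z = −∠Y = 16.5°
I = V/|Z| = 37/109 = 339 mA

339 mA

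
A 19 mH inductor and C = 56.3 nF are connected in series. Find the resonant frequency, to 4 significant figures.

4.866 kHz

ω₀ = 1/√(LC) = 1/√(0.019 × 5.63e-08) = 30580 rad/s
f₀ = ω₀/(2π) = 4.866 kHz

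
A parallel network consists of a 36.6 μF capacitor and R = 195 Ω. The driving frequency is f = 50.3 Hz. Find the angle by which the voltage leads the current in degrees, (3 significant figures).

ω = 2πf = 316.0 rad/s
X_C = 1/(ωC) = 86.5 Ω
Parallel: admittances add. Y = 1/R + jωC
Y = (0.00513 + j0.0116) S
|Y| = 0.0127 S → |Z| = 1/|Y| = 79.0 Ω, ∠Z = −∠Y = -66.1°

-66.1°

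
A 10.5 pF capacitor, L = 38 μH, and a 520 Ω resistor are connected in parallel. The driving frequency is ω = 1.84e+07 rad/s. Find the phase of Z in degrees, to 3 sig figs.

X_L = ωL = 699 Ω
X_C = 1/(ωC) = 5180 Ω
Parallel: admittances add. Y = 1/R + 1/(jωL) + jωC
Y = (0.00192 − j0.00124) S
|Y| = 0.00229 S → |Z| = 1/|Y| = 437 Ω, ∠Z = −∠Y = 32.8°

32.8°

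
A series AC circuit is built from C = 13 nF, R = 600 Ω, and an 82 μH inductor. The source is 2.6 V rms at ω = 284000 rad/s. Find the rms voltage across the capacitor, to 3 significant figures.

1.08 V

X_L = ωL = 23.3 Ω
X_C = 1/(ωC) = 271 Ω
Net reactance X = X_L − X_C = -248 Ω
Z = 600 − j248 Ω
|Z| = √(600² + 248²) = 649 Ω
I = V/|Z| = 4.01 mA
V_C = I·|Z_C| = 0.00401 × 271 = 1.08 V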